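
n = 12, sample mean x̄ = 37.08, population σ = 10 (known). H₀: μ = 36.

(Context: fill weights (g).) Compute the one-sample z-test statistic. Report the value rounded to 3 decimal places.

SE = σ/√n = 10/√12 = 2.8868
z = (x̄−μ₀)/SE = (37.08−36)/2.8868 = 0.3741

test statistic = 0.374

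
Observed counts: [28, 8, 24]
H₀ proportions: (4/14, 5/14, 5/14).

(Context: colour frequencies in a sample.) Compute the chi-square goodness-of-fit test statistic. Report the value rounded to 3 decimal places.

n = 60; E_i = n·p_i = [17.14, 21.43, 21.43]
χ² = (28−17.14)²/17.14 + (8−21.43)²/21.43 + (24−21.43)²/21.43 = 15.6000
df = 2

test statistic = 15.600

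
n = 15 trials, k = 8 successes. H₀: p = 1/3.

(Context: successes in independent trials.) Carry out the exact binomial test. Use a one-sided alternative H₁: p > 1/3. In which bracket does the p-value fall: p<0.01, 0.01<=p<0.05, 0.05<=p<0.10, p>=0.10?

p-value bracket: 0.05<=p<0.10

Exact binomial: n=15, k=8, p₀=1/3=0.3333
P(X≥8) from Σ C(n,i)·p₀^i·(1−p₀)^(n−i)
p-value (one-sided, H₁ greater) = 0.08823
→ bracket: 0.05<=p<0.10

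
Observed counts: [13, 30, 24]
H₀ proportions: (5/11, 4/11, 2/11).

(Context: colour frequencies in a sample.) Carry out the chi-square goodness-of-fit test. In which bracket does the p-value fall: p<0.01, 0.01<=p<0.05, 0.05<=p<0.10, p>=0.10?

p-value bracket: p<0.01

n = 67; E_i = n·p_i = [30.45, 24.36, 12.18]
χ² = (13−30.45)²/30.45 + (30−24.36)²/24.36 + (24−12.18)²/12.18 = 22.7731
df = 2
p-value (upper-tail) = 0.00001
→ bracket: p<0.01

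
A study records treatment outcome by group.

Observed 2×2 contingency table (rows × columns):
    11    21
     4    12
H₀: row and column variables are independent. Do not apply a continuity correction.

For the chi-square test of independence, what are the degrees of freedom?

df = (r−1)(c−1) = (2−1)·(2−1) = 1

degrees of freedom = 1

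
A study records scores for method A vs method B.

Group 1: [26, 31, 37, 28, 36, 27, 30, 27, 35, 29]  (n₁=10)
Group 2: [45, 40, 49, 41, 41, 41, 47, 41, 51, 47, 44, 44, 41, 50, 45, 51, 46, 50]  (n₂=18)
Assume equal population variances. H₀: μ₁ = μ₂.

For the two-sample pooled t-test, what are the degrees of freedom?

df = n₁ + n₂ − 2 = 10 + 18 − 2 = 26

degrees of freedom = 26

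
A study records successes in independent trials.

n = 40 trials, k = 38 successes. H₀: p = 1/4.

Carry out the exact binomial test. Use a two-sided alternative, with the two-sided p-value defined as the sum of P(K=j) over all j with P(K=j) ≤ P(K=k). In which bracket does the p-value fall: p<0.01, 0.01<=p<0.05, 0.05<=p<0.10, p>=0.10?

Exact binomial: n=40, k=38, p₀=1/4=0.2500
P(X=j) = C(n,j)·p₀^j·(1−p₀)^(n−j); p = Σ P(X=j) over j with P(X=j) ≤ P(X=38)
p-value (two-sided) = 0.00000
→ bracket: p<0.01

p-value bracket: p<0.01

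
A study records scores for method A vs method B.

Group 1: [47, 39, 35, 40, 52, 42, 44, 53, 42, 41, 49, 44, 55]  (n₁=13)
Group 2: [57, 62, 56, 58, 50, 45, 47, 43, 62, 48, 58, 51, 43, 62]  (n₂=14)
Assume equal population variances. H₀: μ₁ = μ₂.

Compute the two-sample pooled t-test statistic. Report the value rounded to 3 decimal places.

x̄₁=44.846, s₁=5.984, n₁=13
x̄₂=53.000, s₂=7.104, n₂=14
s_p² = [12·5.984² + 13·7.104²]/25 = 43.4277
SE = √(s_p²·(1/13+1/14)) = 2.5382
t = (44.846−53.000)/2.5382 = -3.2124
df = 25

test statistic = -3.212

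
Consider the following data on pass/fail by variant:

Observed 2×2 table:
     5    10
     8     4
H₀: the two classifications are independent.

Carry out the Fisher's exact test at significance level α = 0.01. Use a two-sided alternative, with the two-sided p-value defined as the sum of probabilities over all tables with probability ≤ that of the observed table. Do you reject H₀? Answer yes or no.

reject H₀: no

Margins: r₁=15, r₂=12, c₁=13, c₂=14, n=27
p_obs = C(15,5)·C(12,8)/C(27,13); sum pmf over tables with pmf ≤ p_obs
p-value (two-sided) = 0.12835
At α=0.01: p ≥ α → fail to reject H₀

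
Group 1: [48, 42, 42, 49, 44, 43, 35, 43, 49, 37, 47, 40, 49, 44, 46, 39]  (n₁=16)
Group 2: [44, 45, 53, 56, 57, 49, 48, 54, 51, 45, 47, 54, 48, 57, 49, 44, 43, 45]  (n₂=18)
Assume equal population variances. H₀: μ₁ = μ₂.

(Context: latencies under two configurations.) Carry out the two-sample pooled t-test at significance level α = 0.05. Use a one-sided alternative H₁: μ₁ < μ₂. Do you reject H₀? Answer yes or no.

x̄₁=43.562, s₁=4.335, n₁=16
x̄₂=49.389, s₂=4.754, n₂=18
s_p² = [15·4.335² + 17·4.754²]/32 = 20.8192
SE = √(s_p²·(1/16+1/18)) = 1.5677
t = (43.562−49.389)/1.5677 = -3.7164
df = 32
p-value (one-sided, H₁ less) = 0.00039
At α=0.05: p < α → reject H₀

reject H₀: yes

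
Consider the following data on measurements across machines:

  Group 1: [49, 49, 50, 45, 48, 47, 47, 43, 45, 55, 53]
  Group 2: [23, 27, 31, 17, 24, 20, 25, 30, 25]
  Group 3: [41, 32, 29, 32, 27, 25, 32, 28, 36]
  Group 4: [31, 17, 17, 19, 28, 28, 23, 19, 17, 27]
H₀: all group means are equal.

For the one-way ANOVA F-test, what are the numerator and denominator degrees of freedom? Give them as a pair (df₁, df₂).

k = 4 groups, N = 39 total
df = (k−1, N−k) = (4−1, 39−4) = (3, 35)

degrees of freedom = [3, 35]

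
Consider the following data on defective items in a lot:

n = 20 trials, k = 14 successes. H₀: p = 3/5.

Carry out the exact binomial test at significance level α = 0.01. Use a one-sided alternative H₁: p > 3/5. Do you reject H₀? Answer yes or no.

reject H₀: no

Exact binomial: n=20, k=14, p₀=3/5=0.6000
P(X≥14) from Σ C(n,i)·p₀^i·(1−p₀)^(n−i)
p-value (one-sided, H₁ greater) = 0.25001
At α=0.01: p ≥ α → fail to reject H₀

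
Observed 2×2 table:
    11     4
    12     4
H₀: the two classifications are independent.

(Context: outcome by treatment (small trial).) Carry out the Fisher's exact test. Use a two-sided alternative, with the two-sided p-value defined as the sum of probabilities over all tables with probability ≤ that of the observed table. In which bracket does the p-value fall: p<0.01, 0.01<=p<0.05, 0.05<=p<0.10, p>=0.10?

p-value bracket: p>=0.10

Margins: r₁=15, r₂=16, c₁=23, c₂=8, n=31
p_obs = C(15,11)·C(16,12)/C(31,23); sum pmf over tables with pmf ≤ p_obs
p-value (two-sided) = 1.00000
→ bracket: p>=0.10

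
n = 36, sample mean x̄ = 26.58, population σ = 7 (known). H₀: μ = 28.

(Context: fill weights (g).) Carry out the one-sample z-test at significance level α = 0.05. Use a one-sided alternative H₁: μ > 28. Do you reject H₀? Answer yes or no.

SE = σ/√n = 7/√36 = 1.1667
z = (x̄−μ₀)/SE = (26.58−28)/1.1667 = -1.2171
p-value (one-sided, H₁ greater) = 0.88823
At α=0.05: p ≥ α → fail to reject H₀

reject H₀: no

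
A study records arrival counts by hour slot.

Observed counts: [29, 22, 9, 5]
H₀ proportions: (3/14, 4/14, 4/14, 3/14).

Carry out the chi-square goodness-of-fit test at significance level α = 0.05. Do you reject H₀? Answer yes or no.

n = 65; E_i = n·p_i = [13.93, 18.57, 18.57, 13.93]
χ² = (29−13.93)²/13.93 + (22−18.57)²/18.57 + (9−18.57)²/18.57 + (5−13.93)²/13.93 = 27.5974
df = 3
p-value (upper-tail) = 0.00000
At α=0.05: p < α → reject H₀

reject H₀: yes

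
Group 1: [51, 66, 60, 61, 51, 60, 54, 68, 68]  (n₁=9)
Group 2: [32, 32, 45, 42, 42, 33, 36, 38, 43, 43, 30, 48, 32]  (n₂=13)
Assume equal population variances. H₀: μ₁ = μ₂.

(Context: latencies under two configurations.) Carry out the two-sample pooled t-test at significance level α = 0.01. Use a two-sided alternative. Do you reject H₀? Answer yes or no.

x̄₁=59.889, s₁=6.735, n₁=9
x̄₂=38.154, s₂=5.998, n₂=13
s_p² = [8·6.735² + 12·5.998²]/20 = 39.7291
SE = √(s_p²·(1/9+1/13)) = 2.7332
t = (59.889−38.154)/2.7332 = 7.9522
df = 20
p-value (two-sided) = 0.00000
At α=0.01: p < α → reject H₀

reject H₀: yes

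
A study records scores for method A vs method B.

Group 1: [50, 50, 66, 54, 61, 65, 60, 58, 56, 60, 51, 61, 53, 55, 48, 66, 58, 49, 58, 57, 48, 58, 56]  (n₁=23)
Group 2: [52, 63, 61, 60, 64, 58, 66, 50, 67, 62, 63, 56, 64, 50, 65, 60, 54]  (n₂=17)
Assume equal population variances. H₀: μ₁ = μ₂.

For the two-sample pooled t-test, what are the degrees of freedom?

df = n₁ + n₂ − 2 = 23 + 17 − 2 = 38

degrees of freedom = 38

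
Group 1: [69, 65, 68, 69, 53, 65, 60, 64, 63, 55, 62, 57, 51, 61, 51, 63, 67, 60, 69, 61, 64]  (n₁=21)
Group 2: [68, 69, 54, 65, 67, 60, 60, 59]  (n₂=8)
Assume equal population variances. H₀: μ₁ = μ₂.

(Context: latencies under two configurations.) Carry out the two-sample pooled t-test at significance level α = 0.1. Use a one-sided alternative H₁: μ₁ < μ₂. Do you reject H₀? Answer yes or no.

reject H₀: no

x̄₁=61.762, s₁=5.665, n₁=21
x̄₂=62.750, s₂=5.285, n₂=8
s_p² = [20·5.665² + 7·5.285²]/27 = 31.0115
SE = √(s_p²·(1/21+1/8)) = 2.3137
t = (61.762−62.750)/2.3137 = -0.4271
df = 27
p-value (one-sided, H₁ less) = 0.33636
At α=0.1: p ≥ α → fail to reject H₀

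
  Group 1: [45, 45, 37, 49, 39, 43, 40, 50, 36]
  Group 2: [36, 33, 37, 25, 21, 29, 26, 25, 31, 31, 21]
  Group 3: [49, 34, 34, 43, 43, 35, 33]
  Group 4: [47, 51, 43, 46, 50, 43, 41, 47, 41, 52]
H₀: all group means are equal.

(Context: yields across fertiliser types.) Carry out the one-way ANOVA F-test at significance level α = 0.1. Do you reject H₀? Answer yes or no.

Group means [42.67, 28.64, 38.71, 46.10], grand mean 38.676
SSB = Σnᵢ(x̄ᵢ−x̄)² = 1803.234; SSW = ΣΣ(x−x̄ᵢ)² = 886.874
MSB = 1803.234/3 = 601.0780; MSW = 886.874/33 = 26.8750
F = MSB/MSW = 22.3657
df = (3, 33)
p-value (upper-tail) = 0.00000
At α=0.1: p < α → reject H₀

reject H₀: yes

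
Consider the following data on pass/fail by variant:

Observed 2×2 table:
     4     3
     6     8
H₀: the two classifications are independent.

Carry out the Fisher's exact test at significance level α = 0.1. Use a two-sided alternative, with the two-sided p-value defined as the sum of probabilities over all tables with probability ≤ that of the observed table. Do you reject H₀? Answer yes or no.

Margins: r₁=7, r₂=14, c₁=10, c₂=11, n=21
p_obs = C(7,4)·C(14,6)/C(21,10); sum pmf over tables with pmf ≤ p_obs
p-value (two-sided) = 0.65944
At α=0.1: p ≥ α → fail to reject H₀

reject H₀: no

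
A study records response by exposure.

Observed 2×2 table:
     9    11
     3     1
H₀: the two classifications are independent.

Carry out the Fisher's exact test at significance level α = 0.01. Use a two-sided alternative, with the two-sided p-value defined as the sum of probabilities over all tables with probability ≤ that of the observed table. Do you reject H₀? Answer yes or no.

reject H₀: no

Margins: r₁=20, r₂=4, c₁=12, c₂=12, n=24
p_obs = C(20,9)·C(4,3)/C(24,12); sum pmf over tables with pmf ≤ p_obs
p-value (two-sided) = 0.59006
At α=0.01: p ≥ α → fail to reject H₀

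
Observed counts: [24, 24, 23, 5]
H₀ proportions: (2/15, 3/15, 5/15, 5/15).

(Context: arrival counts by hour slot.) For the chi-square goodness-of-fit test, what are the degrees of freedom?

df = k − 1 = 4 − 1 = 3

degrees of freedom = 3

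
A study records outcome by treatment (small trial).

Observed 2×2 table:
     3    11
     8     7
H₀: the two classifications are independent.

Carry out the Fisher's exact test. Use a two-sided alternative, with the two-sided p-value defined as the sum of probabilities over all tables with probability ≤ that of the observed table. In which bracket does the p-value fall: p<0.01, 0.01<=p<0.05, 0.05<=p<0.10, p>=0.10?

p-value bracket: p>=0.10

Margins: r₁=14, r₂=15, c₁=11, c₂=18, n=29
p_obs = C(14,3)·C(15,8)/C(29,11); sum pmf over tables with pmf ≤ p_obs
p-value (two-sided) = 0.12814
→ bracket: p>=0.10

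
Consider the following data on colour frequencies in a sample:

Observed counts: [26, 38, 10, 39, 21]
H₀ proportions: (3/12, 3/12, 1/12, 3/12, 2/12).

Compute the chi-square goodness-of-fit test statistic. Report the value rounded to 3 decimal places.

n = 134; E_i = n·p_i = [33.50, 33.50, 11.17, 33.50, 22.33]
χ² = (26−33.50)²/33.50 + (38−33.50)²/33.50 + (10−11.17)²/11.17 + (39−33.50)²/33.50 + (21−22.33)²/22.33 = 3.3881
df = 4

test statistic = 3.388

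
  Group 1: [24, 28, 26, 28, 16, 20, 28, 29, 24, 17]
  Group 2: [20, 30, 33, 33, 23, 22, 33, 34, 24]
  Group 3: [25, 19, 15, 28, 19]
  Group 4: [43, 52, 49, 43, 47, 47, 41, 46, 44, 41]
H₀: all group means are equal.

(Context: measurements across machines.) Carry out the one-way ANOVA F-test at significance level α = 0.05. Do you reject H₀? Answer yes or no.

reject H₀: yes

Group means [24.00, 28.00, 21.20, 45.30], grand mean 30.912
SSB = Σnᵢ(x̄ᵢ−x̄)² = 3095.835; SSW = ΣΣ(x−x̄ᵢ)² = 684.900
MSB = 3095.835/3 = 1031.9451; MSW = 684.900/30 = 22.8300
F = MSB/MSW = 45.2013
df = (3, 30)
p-value (upper-tail) = 0.00000
At α=0.05: p < α → reject H₀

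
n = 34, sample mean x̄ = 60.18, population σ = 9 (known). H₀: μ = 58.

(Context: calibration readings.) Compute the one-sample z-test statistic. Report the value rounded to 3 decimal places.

test statistic = 1.412

SE = σ/√n = 9/√34 = 1.5435
z = (x̄−μ₀)/SE = (60.18−58)/1.5435 = 1.4124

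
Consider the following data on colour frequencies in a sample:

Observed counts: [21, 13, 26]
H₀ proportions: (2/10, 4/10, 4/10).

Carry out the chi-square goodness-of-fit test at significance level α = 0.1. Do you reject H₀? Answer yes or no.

reject H₀: yes

n = 60; E_i = n·p_i = [12.00, 24.00, 24.00]
χ² = (21−12.00)²/12.00 + (13−24.00)²/24.00 + (26−24.00)²/24.00 = 11.9583
df = 2
p-value (upper-tail) = 0.00253
At α=0.1: p < α → reject H₀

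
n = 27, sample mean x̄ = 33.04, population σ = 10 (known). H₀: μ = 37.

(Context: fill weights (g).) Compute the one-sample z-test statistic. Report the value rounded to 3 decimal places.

SE = σ/√n = 10/√27 = 1.9245
z = (x̄−μ₀)/SE = (33.04−37)/1.9245 = -2.0577

test statistic = -2.058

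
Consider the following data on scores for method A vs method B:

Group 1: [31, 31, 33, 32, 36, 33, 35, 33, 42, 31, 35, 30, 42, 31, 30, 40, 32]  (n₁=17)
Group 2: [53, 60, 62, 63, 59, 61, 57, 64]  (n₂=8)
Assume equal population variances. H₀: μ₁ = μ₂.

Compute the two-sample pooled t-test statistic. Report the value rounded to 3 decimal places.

x̄₁=33.941, s₁=3.944, n₁=17
x̄₂=59.875, s₂=3.563, n₂=8
s_p² = [16·3.944² + 7·3.563²]/23 = 14.6877
SE = √(s_p²·(1/17+1/8)) = 1.6431
t = (33.941−59.875)/1.6431 = -15.7830
df = 23

test statistic = -15.783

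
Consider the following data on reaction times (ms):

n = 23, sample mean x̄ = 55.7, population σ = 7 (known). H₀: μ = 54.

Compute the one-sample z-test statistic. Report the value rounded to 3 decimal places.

SE = σ/√n = 7/√23 = 1.4596
z = (x̄−μ₀)/SE = (55.7−54)/1.4596 = 1.1647

test statistic = 1.165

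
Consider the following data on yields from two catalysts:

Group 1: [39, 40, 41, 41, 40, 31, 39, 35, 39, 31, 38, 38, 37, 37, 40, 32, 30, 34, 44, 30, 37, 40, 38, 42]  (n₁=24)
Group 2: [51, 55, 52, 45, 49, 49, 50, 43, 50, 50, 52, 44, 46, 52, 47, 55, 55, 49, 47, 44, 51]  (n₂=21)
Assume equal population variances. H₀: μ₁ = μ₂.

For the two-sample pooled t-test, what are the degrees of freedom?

df = n₁ + n₂ − 2 = 24 + 21 − 2 = 43

degrees of freedom = 43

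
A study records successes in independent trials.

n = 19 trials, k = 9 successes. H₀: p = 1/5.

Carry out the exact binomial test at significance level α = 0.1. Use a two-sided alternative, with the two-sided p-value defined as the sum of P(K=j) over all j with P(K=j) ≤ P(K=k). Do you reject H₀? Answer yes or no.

reject H₀: yes

Exact binomial: n=19, k=9, p₀=1/5=0.2000
P(X=j) = C(n,j)·p₀^j·(1−p₀)^(n−j); p = Σ P(X=j) over j with P(X=j) ≤ P(X=9)
p-value (two-sided) = 0.00666
At α=0.1: p < α → reject H₀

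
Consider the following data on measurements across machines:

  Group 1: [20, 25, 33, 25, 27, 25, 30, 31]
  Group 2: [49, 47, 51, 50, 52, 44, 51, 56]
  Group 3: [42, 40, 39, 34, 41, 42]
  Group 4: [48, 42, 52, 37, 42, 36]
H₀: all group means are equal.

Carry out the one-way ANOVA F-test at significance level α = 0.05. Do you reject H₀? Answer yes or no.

Group means [27.00, 50.00, 39.67, 42.83], grand mean 39.679
SSB = Σnᵢ(x̄ᵢ−x̄)² = 2197.940; SSW = ΣΣ(x−x̄ᵢ)² = 448.167
MSB = 2197.940/3 = 732.6468; MSW = 448.167/24 = 18.6736
F = MSB/MSW = 39.2343
df = (3, 24)
p-value (upper-tail) = 0.00000
At α=0.05: p < α → reject H₀

reject H₀: yes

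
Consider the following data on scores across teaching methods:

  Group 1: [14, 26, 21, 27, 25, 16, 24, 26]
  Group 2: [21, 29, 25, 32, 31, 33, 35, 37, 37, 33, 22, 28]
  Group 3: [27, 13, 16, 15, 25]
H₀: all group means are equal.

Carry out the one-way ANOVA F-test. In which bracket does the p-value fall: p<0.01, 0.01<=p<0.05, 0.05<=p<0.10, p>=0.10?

p-value bracket: p<0.01

Group means [22.38, 30.25, 19.20], grand mean 25.520
SSB = Σnᵢ(x̄ᵢ−x̄)² = 547.315; SSW = ΣΣ(x−x̄ᵢ)² = 650.925
MSB = 547.315/2 = 273.6575; MSW = 650.925/22 = 29.5875
F = MSB/MSW = 9.2491
df = (2, 22)
p-value (upper-tail) = 0.00122
→ bracket: p<0.01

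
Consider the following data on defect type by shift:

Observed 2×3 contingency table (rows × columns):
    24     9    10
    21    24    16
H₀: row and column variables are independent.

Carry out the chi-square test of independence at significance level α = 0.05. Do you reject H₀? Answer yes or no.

reject H₀: no

Row totals [43, 61], col totals [45, 33, 26], n=104
χ² = (24−18.61)²/18.61 + (9−13.64)²/13.64 + (10−10.75)²/10.75 + (21−26.39)²/26.39 + (24−19.36)²/19.36 + (16−15.25)²/15.25 = 5.4507
df = 2
p-value (upper-tail) = 0.06552
At α=0.05: p ≥ α → fail to reject H₀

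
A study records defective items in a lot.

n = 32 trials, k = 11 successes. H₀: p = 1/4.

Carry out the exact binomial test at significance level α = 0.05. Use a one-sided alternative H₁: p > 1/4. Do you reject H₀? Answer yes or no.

Exact binomial: n=32, k=11, p₀=1/4=0.2500
P(X≥11) from Σ C(n,i)·p₀^i·(1−p₀)^(n−i)
p-value (one-sided, H₁ greater) = 0.15359
At α=0.05: p ≥ α → fail to reject H₀

reject H₀: no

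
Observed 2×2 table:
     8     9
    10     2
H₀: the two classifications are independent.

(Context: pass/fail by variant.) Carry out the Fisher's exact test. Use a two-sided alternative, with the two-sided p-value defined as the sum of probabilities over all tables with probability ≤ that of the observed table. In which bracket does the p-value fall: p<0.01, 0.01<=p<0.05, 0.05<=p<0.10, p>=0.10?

p-value bracket: 0.05<=p<0.10

Margins: r₁=17, r₂=12, c₁=18, c₂=11, n=29
p_obs = C(17,8)·C(12,10)/C(29,18); sum pmf over tables with pmf ≤ p_obs
p-value (two-sided) = 0.06411
→ bracket: 0.05<=p<0.10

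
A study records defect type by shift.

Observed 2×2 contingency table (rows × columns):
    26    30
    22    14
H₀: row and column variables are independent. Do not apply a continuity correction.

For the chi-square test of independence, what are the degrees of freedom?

degrees of freedom = 1

df = (r−1)(c−1) = (2−1)·(2−1) = 1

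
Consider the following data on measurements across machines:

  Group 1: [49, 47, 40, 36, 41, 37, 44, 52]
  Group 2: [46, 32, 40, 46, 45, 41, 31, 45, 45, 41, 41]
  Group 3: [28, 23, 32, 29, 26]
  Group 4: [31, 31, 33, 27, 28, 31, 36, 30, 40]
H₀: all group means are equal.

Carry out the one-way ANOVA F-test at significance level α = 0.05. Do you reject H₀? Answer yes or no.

reject H₀: yes

Group means [43.25, 41.18, 27.60, 31.89], grand mean 37.091
SSB = Σnᵢ(x̄ᵢ−x̄)² = 1181.502; SSW = ΣΣ(x−x̄ᵢ)² = 685.225
MSB = 1181.502/3 = 393.8340; MSW = 685.225/29 = 23.6285
F = MSB/MSW = 16.6678
df = (3, 29)
p-value (upper-tail) = 0.00000
At α=0.05: p < α → reject H₀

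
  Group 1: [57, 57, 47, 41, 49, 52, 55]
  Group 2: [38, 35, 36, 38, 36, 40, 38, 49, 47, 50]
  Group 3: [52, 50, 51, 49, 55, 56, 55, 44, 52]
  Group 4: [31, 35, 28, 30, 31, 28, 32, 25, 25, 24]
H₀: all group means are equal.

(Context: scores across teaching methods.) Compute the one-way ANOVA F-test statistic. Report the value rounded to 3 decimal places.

test statistic = 46.113

Group means [51.14, 40.70, 51.56, 28.90], grand mean 42.167
SSB = Σnᵢ(x̄ᵢ−x̄)² = 3138.921; SSW = ΣΣ(x−x̄ᵢ)² = 726.079
MSB = 3138.921/3 = 1046.3069; MSW = 726.079/32 = 22.6900
F = MSB/MSW = 46.1132
df = (3, 32)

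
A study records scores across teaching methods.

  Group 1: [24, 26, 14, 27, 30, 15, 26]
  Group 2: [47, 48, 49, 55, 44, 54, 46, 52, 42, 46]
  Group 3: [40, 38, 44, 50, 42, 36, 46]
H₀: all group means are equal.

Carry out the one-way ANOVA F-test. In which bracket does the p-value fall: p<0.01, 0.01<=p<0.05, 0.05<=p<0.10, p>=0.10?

Group means [23.14, 48.30, 42.29], grand mean 39.208
SSB = Σnᵢ(x̄ᵢ−x̄)² = 2699.573; SSW = ΣΣ(x−x̄ᵢ)² = 530.386
MSB = 2699.573/2 = 1349.7863; MSW = 530.386/21 = 25.2565
F = MSB/MSW = 53.4432
df = (2, 21)
p-value (upper-tail) = 0.00000
→ bracket: p<0.01

p-value bracket: p<0.01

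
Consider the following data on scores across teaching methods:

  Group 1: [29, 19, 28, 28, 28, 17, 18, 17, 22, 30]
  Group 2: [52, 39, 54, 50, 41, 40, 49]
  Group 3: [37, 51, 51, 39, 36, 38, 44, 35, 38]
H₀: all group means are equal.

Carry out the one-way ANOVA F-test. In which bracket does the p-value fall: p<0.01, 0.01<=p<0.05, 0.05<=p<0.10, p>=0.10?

Group means [23.60, 46.43, 41.00], grand mean 35.769
SSB = Σnᵢ(x̄ᵢ−x̄)² = 2522.501; SSW = ΣΣ(x−x̄ᵢ)² = 812.114
MSB = 2522.501/2 = 1261.2505; MSW = 812.114/23 = 35.3093
F = MSB/MSW = 35.7200
df = (2, 23)
p-value (upper-tail) = 0.00000
→ bracket: p<0.01

p-value bracket: p<0.01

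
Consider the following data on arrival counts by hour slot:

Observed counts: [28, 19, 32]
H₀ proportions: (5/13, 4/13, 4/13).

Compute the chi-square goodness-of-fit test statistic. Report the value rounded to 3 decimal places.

test statistic = 3.780

n = 79; E_i = n·p_i = [30.38, 24.31, 24.31]
χ² = (28−30.38)²/30.38 + (19−24.31)²/24.31 + (32−24.31)²/24.31 = 3.7804
df = 2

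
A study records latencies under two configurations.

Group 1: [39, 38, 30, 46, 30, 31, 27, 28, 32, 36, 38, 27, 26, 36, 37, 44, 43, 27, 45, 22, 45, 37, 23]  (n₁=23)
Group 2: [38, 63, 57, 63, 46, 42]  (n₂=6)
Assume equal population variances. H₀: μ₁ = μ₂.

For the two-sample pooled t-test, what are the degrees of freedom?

df = n₁ + n₂ − 2 = 23 + 6 − 2 = 27

degrees of freedom = 27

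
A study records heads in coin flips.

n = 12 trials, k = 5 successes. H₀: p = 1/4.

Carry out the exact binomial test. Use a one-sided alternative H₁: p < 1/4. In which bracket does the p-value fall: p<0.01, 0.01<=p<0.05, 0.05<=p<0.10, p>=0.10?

Exact binomial: n=12, k=5, p₀=1/4=0.2500
P(X≤5) from Σ C(n,i)·p₀^i·(1−p₀)^(n−i)
p-value (one-sided, H₁ less) = 0.94560
→ bracket: p>=0.10

p-value bracket: p>=0.10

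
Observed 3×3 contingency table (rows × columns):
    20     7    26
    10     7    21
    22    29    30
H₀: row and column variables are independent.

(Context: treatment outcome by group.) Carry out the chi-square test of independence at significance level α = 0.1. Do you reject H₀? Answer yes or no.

reject H₀: yes

Row totals [53, 38, 81], col totals [52, 43, 77], n=172
χ² = (20−16.02)²/16.02 + (7−13.25)²/13.25 + (26−23.73)²/23.73 + (10−11.49)²/11.49 + (7−9.50)²/9.50 + (21−17.01)²/17.01 + (22−24.49)²/24.49 + (29−20.25)²/20.25 + (30−36.26)²/36.26 = 11.0536
df = 4
p-value (upper-tail) = 0.02597
At α=0.1: p < α → reject H₀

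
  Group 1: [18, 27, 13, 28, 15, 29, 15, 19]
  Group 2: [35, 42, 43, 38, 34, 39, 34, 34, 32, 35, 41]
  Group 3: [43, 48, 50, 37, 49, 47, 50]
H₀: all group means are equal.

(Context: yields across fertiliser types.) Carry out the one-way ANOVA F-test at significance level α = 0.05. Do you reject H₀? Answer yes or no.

Group means [20.50, 37.00, 46.29], grand mean 34.423
SSB = Σnᵢ(x̄ᵢ−x̄)² = 2608.918; SSW = ΣΣ(x−x̄ᵢ)² = 573.429
MSB = 2608.918/2 = 1304.4588; MSW = 573.429/23 = 24.9317
F = MSB/MSW = 52.3213
df = (2, 23)
p-value (upper-tail) = 0.00000
At α=0.05: p < α → reject H₀

reject H₀: yes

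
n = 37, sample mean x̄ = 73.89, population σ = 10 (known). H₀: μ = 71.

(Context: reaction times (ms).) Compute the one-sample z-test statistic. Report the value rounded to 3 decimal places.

SE = σ/√n = 10/√37 = 1.6440
z = (x̄−μ₀)/SE = (73.89−71)/1.6440 = 1.7579

test statistic = 1.758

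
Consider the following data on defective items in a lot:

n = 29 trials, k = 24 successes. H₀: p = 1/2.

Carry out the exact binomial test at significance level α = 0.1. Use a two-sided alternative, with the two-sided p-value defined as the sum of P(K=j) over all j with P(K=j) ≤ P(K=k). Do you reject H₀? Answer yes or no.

Exact binomial: n=29, k=24, p₀=1/2=0.5000
P(X=j) = C(n,j)·p₀^j·(1−p₀)^(n−j); p = Σ P(X=j) over j with P(X=j) ≤ P(X=24)
p-value (two-sided) = 0.00055
At α=0.1: p < α → reject H₀

reject H₀: yes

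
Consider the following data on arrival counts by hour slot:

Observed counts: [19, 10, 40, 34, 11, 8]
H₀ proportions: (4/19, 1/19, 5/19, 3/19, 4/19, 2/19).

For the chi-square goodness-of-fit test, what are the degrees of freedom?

df = k − 1 = 6 − 1 = 5

degrees of freedom = 5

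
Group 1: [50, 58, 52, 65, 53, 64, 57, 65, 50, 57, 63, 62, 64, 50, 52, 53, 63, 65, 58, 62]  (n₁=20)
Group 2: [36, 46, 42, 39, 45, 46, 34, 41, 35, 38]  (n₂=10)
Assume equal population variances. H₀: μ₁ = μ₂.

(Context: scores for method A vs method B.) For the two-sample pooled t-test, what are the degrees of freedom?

df = n₁ + n₂ − 2 = 20 + 10 − 2 = 28

degrees of freedom = 28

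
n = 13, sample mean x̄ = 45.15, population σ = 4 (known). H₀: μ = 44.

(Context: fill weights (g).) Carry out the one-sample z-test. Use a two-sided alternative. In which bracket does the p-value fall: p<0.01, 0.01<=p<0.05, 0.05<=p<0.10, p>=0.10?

SE = σ/√n = 4/√13 = 1.1094
z = (x̄−μ₀)/SE = (45.15−44)/1.1094 = 1.0366
p-value (two-sided) = 0.29992
→ bracket: p>=0.10

p-value bracket: p>=0.10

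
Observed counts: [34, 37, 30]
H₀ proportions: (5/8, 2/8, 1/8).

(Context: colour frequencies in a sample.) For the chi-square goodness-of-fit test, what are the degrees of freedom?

degrees of freedom = 2

df = k − 1 = 3 − 1 = 2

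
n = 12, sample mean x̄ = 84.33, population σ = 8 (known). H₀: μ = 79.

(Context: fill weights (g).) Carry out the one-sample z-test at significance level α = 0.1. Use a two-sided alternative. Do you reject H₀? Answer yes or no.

reject H₀: yes

SE = σ/√n = 8/√12 = 2.3094
z = (x̄−μ₀)/SE = (84.33−79)/2.3094 = 2.3080
p-value (two-sided) = 0.02100
At α=0.1: p < α → reject H₀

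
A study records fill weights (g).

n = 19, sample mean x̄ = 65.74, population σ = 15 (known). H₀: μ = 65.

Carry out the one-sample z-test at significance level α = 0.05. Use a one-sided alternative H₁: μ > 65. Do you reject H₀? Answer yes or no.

reject H₀: no

SE = σ/√n = 15/√19 = 3.4412
z = (x̄−μ₀)/SE = (65.74−65)/3.4412 = 0.2150
p-value (one-sided, H₁ greater) = 0.41487
At α=0.05: p ≥ α → fail to reject H₀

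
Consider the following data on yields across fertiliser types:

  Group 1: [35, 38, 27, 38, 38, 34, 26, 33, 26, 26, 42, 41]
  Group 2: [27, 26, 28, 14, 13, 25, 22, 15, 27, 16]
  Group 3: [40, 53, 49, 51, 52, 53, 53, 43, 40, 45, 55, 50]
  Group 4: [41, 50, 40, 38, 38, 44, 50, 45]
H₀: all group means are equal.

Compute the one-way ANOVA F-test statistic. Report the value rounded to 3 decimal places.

test statistic = 47.363

Group means [33.67, 21.30, 48.67, 43.25], grand mean 36.833
SSB = Σnᵢ(x̄ᵢ−x̄)² = 4542.900; SSW = ΣΣ(x−x̄ᵢ)² = 1214.933
MSB = 4542.900/3 = 1514.3000; MSW = 1214.933/38 = 31.9719
F = MSB/MSW = 47.3634
df = (3, 38)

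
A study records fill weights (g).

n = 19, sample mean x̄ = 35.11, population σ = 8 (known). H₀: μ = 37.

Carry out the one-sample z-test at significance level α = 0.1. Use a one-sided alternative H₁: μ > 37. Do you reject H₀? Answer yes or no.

reject H₀: no

SE = σ/√n = 8/√19 = 1.8353
z = (x̄−μ₀)/SE = (35.11−37)/1.8353 = -1.0298
p-value (one-sided, H₁ greater) = 0.84845
At α=0.1: p ≥ α → fail to reject H₀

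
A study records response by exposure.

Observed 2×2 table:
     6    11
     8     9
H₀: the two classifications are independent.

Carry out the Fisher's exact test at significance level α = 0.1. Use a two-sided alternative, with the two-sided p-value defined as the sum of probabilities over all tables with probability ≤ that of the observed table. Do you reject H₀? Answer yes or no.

reject H₀: no

Margins: r₁=17, r₂=17, c₁=14, c₂=20, n=34
p_obs = C(17,6)·C(17,8)/C(34,14); sum pmf over tables with pmf ≤ p_obs
p-value (two-sided) = 0.72828
At α=0.1: p ≥ α → fail to reject H₀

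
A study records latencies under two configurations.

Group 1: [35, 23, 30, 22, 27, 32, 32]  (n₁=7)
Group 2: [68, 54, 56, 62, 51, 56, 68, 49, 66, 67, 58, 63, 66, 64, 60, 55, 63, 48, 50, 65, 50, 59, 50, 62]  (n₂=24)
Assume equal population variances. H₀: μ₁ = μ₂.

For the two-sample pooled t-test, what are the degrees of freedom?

df = n₁ + n₂ − 2 = 7 + 24 − 2 = 29

degrees of freedom = 29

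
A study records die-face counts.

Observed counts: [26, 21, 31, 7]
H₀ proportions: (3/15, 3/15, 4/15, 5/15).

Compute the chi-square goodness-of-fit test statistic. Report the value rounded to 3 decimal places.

test statistic = 24.832

n = 85; E_i = n·p_i = [17.00, 17.00, 22.67, 28.33]
χ² = (26−17.00)²/17.00 + (21−17.00)²/17.00 + (31−22.67)²/22.67 + (7−28.33)²/28.33 = 24.8324
df = 3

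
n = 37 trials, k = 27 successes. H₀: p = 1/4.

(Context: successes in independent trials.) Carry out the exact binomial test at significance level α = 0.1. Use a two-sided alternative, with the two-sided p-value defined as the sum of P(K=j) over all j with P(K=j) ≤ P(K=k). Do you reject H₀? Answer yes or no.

Exact binomial: n=37, k=27, p₀=1/4=0.2500
P(X=j) = C(n,j)·p₀^j·(1−p₀)^(n−j); p = Σ P(X=j) over j with P(X=j) ≤ P(X=27)
p-value (two-sided) = 0.00000
At α=0.1: p < α → reject H₀

reject H₀: yes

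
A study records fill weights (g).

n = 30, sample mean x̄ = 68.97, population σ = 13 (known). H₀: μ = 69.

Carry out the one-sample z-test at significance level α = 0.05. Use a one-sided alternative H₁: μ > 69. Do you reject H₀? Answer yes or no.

SE = σ/√n = 13/√30 = 2.3735
z = (x̄−μ₀)/SE = (68.97−69)/2.3735 = -0.0126
p-value (one-sided, H₁ greater) = 0.50504
At α=0.05: p ≥ α → fail to reject H₀

reject H₀: no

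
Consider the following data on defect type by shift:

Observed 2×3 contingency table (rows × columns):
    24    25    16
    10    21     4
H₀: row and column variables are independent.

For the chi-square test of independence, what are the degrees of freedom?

degrees of freedom = 2

df = (r−1)(c−1) = (2−1)·(3−1) = 2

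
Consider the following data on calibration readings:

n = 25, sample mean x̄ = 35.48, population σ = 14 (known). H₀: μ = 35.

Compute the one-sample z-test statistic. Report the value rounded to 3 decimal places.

test statistic = 0.171

SE = σ/√n = 14/√25 = 2.8000
z = (x̄−μ₀)/SE = (35.48−35)/2.8000 = 0.1714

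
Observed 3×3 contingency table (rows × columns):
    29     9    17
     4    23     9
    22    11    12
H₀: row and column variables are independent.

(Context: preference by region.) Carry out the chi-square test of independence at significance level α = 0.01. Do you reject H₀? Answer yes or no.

Row totals [55, 36, 45], col totals [55, 43, 38], n=136
χ² = (29−22.24)²/22.24 + (9−17.39)²/17.39 + (17−15.37)²/15.37 + (4−14.56)²/14.56 + (23−11.38)²/11.38 + (9−10.06)²/10.06 + (22−18.20)²/18.20 + (11−14.23)²/14.23 + (12−12.57)²/12.57 = 27.4536
df = 4
p-value (upper-tail) = 0.00002
At α=0.01: p < α → reject H₀

reject H₀: yes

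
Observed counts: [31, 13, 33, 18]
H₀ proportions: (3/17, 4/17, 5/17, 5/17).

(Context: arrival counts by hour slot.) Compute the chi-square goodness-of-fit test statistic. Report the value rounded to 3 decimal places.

n = 95; E_i = n·p_i = [16.76, 22.35, 27.94, 27.94]
χ² = (31−16.76)²/16.76 + (13−22.35)²/22.35 + (33−27.94)²/27.94 + (18−27.94)²/27.94 = 20.4539
df = 3

test statistic = 20.454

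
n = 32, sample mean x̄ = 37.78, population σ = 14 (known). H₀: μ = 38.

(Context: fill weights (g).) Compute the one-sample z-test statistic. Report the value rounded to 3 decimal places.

SE = σ/√n = 14/√32 = 2.4749
z = (x̄−μ₀)/SE = (37.78−38)/2.4749 = -0.0889

test statistic = -0.089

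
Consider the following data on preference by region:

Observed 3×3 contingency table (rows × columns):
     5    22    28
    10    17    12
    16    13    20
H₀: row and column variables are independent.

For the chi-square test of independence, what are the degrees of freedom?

degrees of freedom = 4

df = (r−1)(c−1) = (3−1)·(3−1) = 4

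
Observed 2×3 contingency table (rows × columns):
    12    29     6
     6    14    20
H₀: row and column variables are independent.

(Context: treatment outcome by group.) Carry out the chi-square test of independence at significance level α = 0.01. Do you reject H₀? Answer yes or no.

reject H₀: yes

Row totals [47, 40], col totals [18, 43, 26], n=87
χ² = (12−9.72)²/9.72 + (29−23.23)²/23.23 + (6−14.05)²/14.05 + (6−8.28)²/8.28 + (14−19.77)²/19.77 + (20−11.95)²/11.95 = 14.3004
df = 2
p-value (upper-tail) = 0.00078
At α=0.01: p < α → reject H₀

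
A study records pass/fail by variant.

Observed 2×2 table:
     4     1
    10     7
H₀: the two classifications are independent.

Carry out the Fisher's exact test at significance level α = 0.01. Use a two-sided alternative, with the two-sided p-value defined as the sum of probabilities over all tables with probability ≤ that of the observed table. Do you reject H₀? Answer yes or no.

reject H₀: no

Margins: r₁=5, r₂=17, c₁=14, c₂=8, n=22
p_obs = C(5,4)·C(17,10)/C(22,14); sum pmf over tables with pmf ≤ p_obs
p-value (two-sided) = 0.61297
At α=0.01: p ≥ α → fail to reject H₀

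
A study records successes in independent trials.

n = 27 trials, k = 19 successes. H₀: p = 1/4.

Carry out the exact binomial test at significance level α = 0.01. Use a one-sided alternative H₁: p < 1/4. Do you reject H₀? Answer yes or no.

Exact binomial: n=27, k=19, p₀=1/4=0.2500
P(X≤19) from Σ C(n,i)·p₀^i·(1−p₀)^(n−i)
p-value (one-sided, H₁ less) = 1.00000
At α=0.01: p ≥ α → fail to reject H₀

reject H₀: no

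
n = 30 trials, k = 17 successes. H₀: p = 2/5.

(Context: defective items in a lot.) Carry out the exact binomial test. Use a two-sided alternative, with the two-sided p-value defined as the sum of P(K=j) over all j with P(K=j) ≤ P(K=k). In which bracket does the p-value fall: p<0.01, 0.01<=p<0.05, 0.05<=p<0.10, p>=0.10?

Exact binomial: n=30, k=17, p₀=2/5=0.4000
P(X=j) = C(n,j)·p₀^j·(1−p₀)^(n−j); p = Σ P(X=j) over j with P(X=j) ≤ P(X=17)
p-value (two-sided) = 0.09164
→ bracket: 0.05<=p<0.10

p-value bracket: 0.05<=p<0.10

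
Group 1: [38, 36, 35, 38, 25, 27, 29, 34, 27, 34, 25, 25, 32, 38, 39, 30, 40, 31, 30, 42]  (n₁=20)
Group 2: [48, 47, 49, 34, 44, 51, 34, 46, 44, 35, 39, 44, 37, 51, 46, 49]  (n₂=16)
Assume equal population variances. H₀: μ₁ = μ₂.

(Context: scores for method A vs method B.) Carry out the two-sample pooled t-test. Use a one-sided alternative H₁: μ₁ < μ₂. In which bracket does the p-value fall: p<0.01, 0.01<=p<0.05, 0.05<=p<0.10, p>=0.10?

x̄₁=32.750, s₁=5.418, n₁=20
x̄₂=43.625, s₂=5.965, n₂=16
s_p² = [19·5.418² + 15·5.965²]/34 = 32.1029
SE = √(s_p²·(1/20+1/16)) = 1.9004
t = (32.750−43.625)/1.9004 = -5.7224
df = 34
p-value (one-sided, H₁ less) = 0.00000
→ bracket: p<0.01

p-value bracket: p<0.01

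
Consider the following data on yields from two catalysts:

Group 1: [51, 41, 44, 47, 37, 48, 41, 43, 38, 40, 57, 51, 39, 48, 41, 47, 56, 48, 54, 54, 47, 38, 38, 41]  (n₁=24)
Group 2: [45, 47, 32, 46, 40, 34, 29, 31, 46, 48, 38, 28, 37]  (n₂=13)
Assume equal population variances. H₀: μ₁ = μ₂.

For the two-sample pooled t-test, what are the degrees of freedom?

degrees of freedom = 35

df = n₁ + n₂ − 2 = 24 + 13 − 2 = 35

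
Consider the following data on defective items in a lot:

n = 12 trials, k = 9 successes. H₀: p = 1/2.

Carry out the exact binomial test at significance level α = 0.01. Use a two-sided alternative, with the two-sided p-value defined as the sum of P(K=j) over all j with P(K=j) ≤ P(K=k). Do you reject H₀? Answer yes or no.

reject H₀: no

Exact binomial: n=12, k=9, p₀=1/2=0.5000
P(X=j) = C(n,j)·p₀^j·(1−p₀)^(n−j); p = Σ P(X=j) over j with P(X=j) ≤ P(X=9)
p-value (two-sided) = 0.14600
At α=0.01: p ≥ α → fail to reject H₀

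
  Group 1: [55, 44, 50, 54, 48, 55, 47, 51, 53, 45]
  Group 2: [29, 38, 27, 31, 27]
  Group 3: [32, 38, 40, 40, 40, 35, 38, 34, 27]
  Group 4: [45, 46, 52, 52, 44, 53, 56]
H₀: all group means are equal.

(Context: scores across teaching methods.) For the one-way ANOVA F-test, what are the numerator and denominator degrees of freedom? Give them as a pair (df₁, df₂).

k = 4 groups, N = 31 total
df = (k−1, N−k) = (4−1, 31−4) = (3, 27)

degrees of freedom = [3, 27]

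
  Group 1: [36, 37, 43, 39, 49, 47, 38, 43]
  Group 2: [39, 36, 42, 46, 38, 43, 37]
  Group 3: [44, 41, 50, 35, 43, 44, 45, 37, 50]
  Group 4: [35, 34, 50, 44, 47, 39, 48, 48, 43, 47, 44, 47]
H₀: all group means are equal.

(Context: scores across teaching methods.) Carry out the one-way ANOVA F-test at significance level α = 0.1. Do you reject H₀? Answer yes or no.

reject H₀: no

Group means [41.50, 40.14, 43.22, 43.83], grand mean 42.444
SSB = Σnᵢ(x̄ᵢ−x̄)² = 72.810; SSW = ΣΣ(x−x̄ᵢ)² = 748.079
MSB = 72.810/3 = 24.2698; MSW = 748.079/32 = 23.3775
F = MSB/MSW = 1.0382
df = (3, 32)
p-value (upper-tail) = 0.38892
At α=0.1: p ≥ α → fail to reject H₀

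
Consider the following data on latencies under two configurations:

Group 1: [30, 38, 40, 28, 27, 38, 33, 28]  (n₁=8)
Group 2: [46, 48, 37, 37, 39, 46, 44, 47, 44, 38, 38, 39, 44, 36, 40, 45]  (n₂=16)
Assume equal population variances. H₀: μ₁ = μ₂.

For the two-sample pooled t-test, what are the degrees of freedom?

degrees of freedom = 22

df = n₁ + n₂ − 2 = 8 + 16 − 2 = 22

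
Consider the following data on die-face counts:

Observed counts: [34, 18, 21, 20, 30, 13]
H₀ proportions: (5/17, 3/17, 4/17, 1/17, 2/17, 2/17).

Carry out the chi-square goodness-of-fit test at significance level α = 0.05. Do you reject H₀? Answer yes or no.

reject H₀: yes

n = 136; E_i = n·p_i = [40.00, 24.00, 32.00, 8.00, 16.00, 16.00]
χ² = (34−40.00)²/40.00 + (18−24.00)²/24.00 + (21−32.00)²/32.00 + (20−8.00)²/8.00 + (30−16.00)²/16.00 + (13−16.00)²/16.00 = 36.9937
df = 5
p-value (upper-tail) = 0.00000
At α=0.05: p < α → reject H₀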